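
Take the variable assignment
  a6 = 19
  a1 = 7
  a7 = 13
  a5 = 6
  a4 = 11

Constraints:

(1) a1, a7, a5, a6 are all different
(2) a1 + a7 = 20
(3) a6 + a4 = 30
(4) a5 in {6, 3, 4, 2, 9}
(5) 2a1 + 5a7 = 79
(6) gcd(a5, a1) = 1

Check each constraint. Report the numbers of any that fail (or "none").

All constraints are satisfied.

(1) values 7, 13, 6, 19 are pairwise distinct  ✓
(2) a1 + a7 = 7 + 13 = 20  ✓
(3) a6 + a4 = 19 + 11 = 30  ✓
(4) a5 = 6 is in {6, 3, 4, 2, 9}  ✓
(5) 2a1 + 5a7 = 2(7) + 5(13) = 79  ✓
(6) gcd(6, 7) = 1  ✓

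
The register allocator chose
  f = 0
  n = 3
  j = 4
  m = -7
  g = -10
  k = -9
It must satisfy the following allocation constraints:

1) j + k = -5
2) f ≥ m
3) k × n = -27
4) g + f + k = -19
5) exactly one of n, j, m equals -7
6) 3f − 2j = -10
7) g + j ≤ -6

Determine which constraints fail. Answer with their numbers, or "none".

1) j + k = 4 + (-9) = -5  yes
2) f = 0, m = -7; 0 ≥ -7  yes
3) k × n = -9 × 3 = -27  yes
4) g + f + k = -10 + 0 + (-9) = -19  yes
5) n=3, j=4, m=-7; 1 of them equals -7  yes
6) 3f − 2j = 3(0) − 2(4) = -8, not -10  no
7) g + j = -10 + 4 = -6; -6 ≤ -6  yes

No — constraint 6 is not satisfied.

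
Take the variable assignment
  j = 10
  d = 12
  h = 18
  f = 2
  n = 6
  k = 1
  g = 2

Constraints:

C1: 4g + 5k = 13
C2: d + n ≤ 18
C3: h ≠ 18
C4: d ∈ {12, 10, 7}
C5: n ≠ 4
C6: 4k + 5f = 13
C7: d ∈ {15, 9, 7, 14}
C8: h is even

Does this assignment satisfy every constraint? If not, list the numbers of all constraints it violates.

C1: 4g + 5k = 4(2) + 5(1) = 13  true
C2: d + n = 12 + 6 = 18; 18 ≤ 18  true
C3: h = 18, but 18 is required to differ  false
C4: d = 12 is in {12, 10, 7}  true
C5: n = 6, and 6 ≠ 4  true
C6: 4k + 5f = 4(1) + 5(2) = 14, not 13  false
C7: d = 12 is not in {15, 9, 7, 14}  false
C8: h = 18 is even  true

Constraints 3, 6, and 7 are violated.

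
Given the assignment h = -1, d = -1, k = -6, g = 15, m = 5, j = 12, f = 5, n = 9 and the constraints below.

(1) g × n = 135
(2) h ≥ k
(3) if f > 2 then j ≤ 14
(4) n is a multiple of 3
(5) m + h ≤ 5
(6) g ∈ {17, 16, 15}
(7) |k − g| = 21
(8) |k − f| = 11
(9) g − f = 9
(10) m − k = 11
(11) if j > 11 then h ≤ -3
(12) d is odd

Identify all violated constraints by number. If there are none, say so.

The assignment fails constraints 9, 11.

(1) g × n = 15 × 9 = 135 — holds.
(2) h = -1, k = -6; -1 ≥ -6 — holds.
(3) f = 5 > 2, so we need j ≤ 14; j = 12 ≤ 14 — holds.
(4) 9 / 3 = 3, so 3 divides 9 — holds.
(5) m + h = 5 + (-1) = 4; 4 ≤ 5 — holds.
(6) g = 15 is in {17, 16, 15} — holds.
(7) |-6 − 15| = 21 — holds.
(8) |-6 − 5| = 11 — holds.
(9) g − f = 15 − 5 = 10, not 9 — fails.
(10) m − k = 5 − (-6) = 11 — holds.
(11) j = 12 > 11, so we need h ≤ -3; but h = -1 > -3 — fails.
(12) d = -1 is odd — holds.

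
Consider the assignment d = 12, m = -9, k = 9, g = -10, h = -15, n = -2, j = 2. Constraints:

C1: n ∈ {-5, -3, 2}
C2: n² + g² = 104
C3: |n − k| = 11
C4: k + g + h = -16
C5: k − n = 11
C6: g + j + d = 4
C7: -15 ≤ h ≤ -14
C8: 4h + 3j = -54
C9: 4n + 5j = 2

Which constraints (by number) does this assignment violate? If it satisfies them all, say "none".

C1: n = -2 is not in {-5, -3, 2}  ✘
C2: n² + g² = (-2)² + (-10)² = 4 + 100 = 104  ✔
C3: |-2 − 9| = 11  ✔
C4: k + g + h = 9 + (-10) + (-15) = -16  ✔
C5: k − n = 9 − (-2) = 11  ✔
C6: g + j + d = -10 + 2 + 12 = 4  ✔
C7: h = -15 lies in [-15, -14]  ✔
C8: 4h + 3j = 4(-15) + 3(2) = -54  ✔
C9: 4n + 5j = 4(-2) + 5(2) = 2  ✔

Constraint 1 is violated.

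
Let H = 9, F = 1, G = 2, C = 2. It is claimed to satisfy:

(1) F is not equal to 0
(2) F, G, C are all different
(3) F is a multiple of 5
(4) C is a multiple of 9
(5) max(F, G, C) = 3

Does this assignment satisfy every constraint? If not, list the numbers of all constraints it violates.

Constraints 2, 3, 4, 5 are violated.

(1) F = 1, and 1 ≠ 0  ✔
(2) G = C = 2, not all different  ✘
(3) 1 = 5*0 + 1, so 5 does not divide 1  ✘
(4) 2 = 9*0 + 2, so 9 does not divide 2  ✘
(5) max(1, 2, 2) = 2, not 3  ✘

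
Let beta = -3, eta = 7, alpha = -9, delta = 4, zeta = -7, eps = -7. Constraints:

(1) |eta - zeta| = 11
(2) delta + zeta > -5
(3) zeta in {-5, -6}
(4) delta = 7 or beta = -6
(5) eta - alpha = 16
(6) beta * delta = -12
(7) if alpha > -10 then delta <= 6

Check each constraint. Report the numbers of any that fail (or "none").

(1) |7 - (-7)| = 14, not 11 — does not hold.
(2) delta + zeta = 4 + (-7) = -3; -3 > -5 — holds.
(3) zeta = -7 is not in {-5, -6} — does not hold.
(4) delta = 4 ≠ 7 and beta = -3 ≠ -6; both disjuncts false — does not hold.
(5) eta - alpha = 7 - (-9) = 16 — holds.
(6) beta * delta = -3 * 4 = -12 — holds.
(7) alpha = -9 > -10, so we need delta ≤ 6; delta = 4 ≤ 6 — holds.

The assignment fails constraints 1, 3, and 4.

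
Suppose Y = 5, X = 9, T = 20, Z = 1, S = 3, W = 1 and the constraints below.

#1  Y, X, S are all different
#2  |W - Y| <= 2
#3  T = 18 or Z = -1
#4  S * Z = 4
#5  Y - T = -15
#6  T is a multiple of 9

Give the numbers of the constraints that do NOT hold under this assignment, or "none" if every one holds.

The assignment fails constraints 2, 3, 4, and 6.

#1 values 5, 9, 3 are pairwise distinct  true
#2 |1 - 5| = 4; 4 > 2, exceeds bound 2  false
#3 T = 20 ≠ 18 and Z = 1 ≠ -1; both disjuncts false  false
#4 S * Z = 3 * 1 = 3, not 4  false
#5 Y - T = 5 - 20 = -15  true
#6 20 = 9*2 + 2, so 9 does not divide 20  false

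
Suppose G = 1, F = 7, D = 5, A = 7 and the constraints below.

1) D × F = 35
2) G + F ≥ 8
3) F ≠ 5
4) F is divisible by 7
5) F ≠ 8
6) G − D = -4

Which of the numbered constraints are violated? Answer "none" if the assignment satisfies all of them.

None — every constraint holds.

1) D × F = 5 × 7 = 35 — holds.
2) G + F = 1 + 7 = 8; 8 ≥ 8 — holds.
3) F = 7, and 7 ≠ 5 — holds.
4) 7 / 7 = 1, so 7 divides 7 — holds.
5) F = 7, and 7 ≠ 8 — holds.
6) G − D = 1 − 5 = -4 — holds.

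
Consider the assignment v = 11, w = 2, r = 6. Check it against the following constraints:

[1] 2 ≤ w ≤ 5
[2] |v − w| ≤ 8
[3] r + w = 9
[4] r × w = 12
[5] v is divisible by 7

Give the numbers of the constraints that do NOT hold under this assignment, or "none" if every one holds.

No — constraints 2, 3, 5 are not satisfied.

[1] w = 2 lies in [2, 5]  true
[2] |11 − 2| = 9; 9 > 8, exceeds bound 8  false
[3] r + w = 6 + 2 = 8, not 9  false
[4] r × w = 6 × 2 = 12  true
[5] 11 = 7×1 + 4, so 7 does not divide 11  false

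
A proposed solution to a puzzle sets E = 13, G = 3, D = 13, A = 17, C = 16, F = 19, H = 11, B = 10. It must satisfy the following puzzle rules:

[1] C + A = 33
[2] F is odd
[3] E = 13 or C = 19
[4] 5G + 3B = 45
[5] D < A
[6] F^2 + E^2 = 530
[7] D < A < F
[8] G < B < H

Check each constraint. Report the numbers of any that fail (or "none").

None — every constraint holds.

[1] C + A = 16 + 17 = 33  OK
[2] F = 19 is odd  OK
[3] E = 13 = 13 (first disjunct)  OK
[4] 5G + 3B = 5(3) + 3(10) = 45  OK
[5] D = 13, A = 17; 13 < 17  OK
[6] F^2 + E^2 = 19^2 + 13^2 = 361 + 169 = 530  OK
[7] values 13 < 17 < 19  OK
[8] values 3 < 10 < 11  OK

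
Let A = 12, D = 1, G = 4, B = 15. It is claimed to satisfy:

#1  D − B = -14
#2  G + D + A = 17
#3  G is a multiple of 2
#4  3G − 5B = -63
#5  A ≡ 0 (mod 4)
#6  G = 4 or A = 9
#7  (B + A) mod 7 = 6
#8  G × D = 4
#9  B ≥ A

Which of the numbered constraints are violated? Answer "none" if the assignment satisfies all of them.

#1 D − B = 1 − 15 = -14  holds
#2 G + D + A = 4 + 1 + 12 = 17  holds
#3 4 / 2 = 2, so 2 divides 4  holds
#4 3G − 5B = 3(4) − 5(15) = -63  holds
#5 12 mod 4 = 0  holds
#6 G = 4 = 4 (first disjunct)  holds
#7 B + A = 27; 27 mod 7 = 6  holds
#8 G × D = 4 × 1 = 4  holds
#9 B = 15, A = 12; 15 ≥ 12  holds

The assignment satisfies every constraint.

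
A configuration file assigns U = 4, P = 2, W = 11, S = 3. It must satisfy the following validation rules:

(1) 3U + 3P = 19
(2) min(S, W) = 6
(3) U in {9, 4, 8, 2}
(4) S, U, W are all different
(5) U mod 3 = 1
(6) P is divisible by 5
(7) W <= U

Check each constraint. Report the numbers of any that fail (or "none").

Constraints 1, 2, 6, 7 are violated.

(1) 3U + 3P = 3(4) + 3(2) = 18, not 19 — does not hold.
(2) min(3, 11) = 3, not 6 — does not hold.
(3) U = 4 is in {9, 4, 8, 2} — holds.
(4) values 3, 4, 11 are pairwise distinct — holds.
(5) 4 mod 3 = 1 — holds.
(6) 2 = 5*0 + 2, so 5 does not divide 2 — does not hold.
(7) W = 11, U = 4; 11 > 4 (want ≤) — does not hold.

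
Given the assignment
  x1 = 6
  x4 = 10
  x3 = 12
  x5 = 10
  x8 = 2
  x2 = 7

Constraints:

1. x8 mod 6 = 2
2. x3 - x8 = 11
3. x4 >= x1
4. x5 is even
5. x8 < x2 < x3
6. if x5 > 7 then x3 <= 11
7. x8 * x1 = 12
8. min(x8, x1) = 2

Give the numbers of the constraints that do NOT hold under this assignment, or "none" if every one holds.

1. 2 mod 6 = 2  holds
2. x3 - x8 = 12 - 2 = 10, not 11  fails
3. x4 = 10, x1 = 6; 10 ≥ 6  holds
4. x5 = 10 is even  holds
5. values 2 < 7 < 12  holds
6. x5 = 10 > 7, so we need x3 ≤ 11; but x3 = 12 > 11  fails
7. x8 * x1 = 2 * 6 = 12  holds
8. min(2, 6) = 2  holds

Constraints 2 and 6 do not hold.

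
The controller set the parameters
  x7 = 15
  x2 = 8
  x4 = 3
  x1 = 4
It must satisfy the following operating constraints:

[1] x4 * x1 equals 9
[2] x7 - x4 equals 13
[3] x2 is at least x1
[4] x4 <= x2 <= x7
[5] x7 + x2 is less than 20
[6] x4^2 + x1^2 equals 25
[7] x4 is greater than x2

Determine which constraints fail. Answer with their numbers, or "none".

No — constraints 1, 2, 5, and 7 are not satisfied.

[1] x4 * x1 = 3 * 4 = 12, not 9  ✘
[2] x7 - x4 = 15 - 3 = 12, not 13  ✘
[3] x2 = 8, x1 = 4; 8 ≥ 4  ✔
[4] values 3 <= 8 <= 15  ✔
[5] x7 + x2 = 15 + 8 = 23; 23 ≥ 20, bound 20 not met  ✘
[6] x4^2 + x1^2 = 3^2 + 4^2 = 9 + 16 = 25  ✔
[7] x4 = 3, x2 = 8; 3 ≤ 8 (want >)  ✘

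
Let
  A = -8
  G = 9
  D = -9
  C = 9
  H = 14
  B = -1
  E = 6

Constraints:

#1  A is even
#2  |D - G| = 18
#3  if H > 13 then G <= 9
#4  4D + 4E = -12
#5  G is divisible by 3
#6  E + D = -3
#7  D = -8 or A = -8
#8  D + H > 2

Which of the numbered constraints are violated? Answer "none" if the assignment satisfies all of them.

#1 A = -8 is even — holds.
#2 |-9 - 9| = 18 — holds.
#3 H = 14 > 13, so we need G ≤ 9; G = 9 ≤ 9 — holds.
#4 4D + 4E = 4(-9) + 4(6) = -12 — holds.
#5 9 / 3 = 3, so 3 divides 9 — holds.
#6 E + D = 6 + (-9) = -3 — holds.
#7 D = -9 ≠ -8, but A = -8 = -8 (second disjunct) — holds.
#8 D + H = -9 + 14 = 5; 5 > 2 — holds.

The assignment satisfies every constraint.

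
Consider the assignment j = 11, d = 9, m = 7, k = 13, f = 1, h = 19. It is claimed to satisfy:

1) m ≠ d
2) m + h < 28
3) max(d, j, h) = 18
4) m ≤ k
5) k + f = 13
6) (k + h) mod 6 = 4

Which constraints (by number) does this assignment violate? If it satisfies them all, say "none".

1) m = 7, d = 9; distinct — satisfied.
2) m + h = 7 + 19 = 26; 26 < 28 — satisfied.
3) max(9, 11, 19) = 19, not 18 — violated.
4) m = 7, k = 13; 7 ≤ 13 — satisfied.
5) k + f = 13 + 1 = 14, not 13 — violated.
6) k + h = 32; 32 mod 6 = 2, not 4 — violated.

No — constraints 3, 5, and 6 are not satisfied.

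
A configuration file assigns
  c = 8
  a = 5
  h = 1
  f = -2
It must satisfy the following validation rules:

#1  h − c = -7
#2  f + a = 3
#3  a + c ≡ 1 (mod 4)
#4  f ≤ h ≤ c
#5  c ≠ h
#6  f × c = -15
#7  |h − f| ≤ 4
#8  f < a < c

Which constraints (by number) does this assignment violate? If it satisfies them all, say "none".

#1 h − c = 1 − 8 = -7 — holds.
#2 f + a = -2 + 5 = 3 — holds.
#3 a + c = 13; 13 mod 4 = 1 — holds.
#4 values -2 ≤ 1 ≤ 8 — holds.
#5 c = 8, h = 1; distinct — holds.
#6 f × c = -2 × 8 = -16, not -15 — does not hold.
#7 |1 − (-2)| = 3; 3 ≤ 4 — holds.
#8 values -2 < 5 < 8 — holds.

Constraint 6 is violated.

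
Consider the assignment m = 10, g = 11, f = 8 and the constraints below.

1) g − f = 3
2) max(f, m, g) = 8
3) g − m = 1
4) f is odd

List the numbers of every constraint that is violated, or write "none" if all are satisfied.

1) g − f = 11 − 8 = 3  true
2) max(8, 10, 11) = 11, not 8  false
3) g − m = 11 − 10 = 1  true
4) f = 8 is even  false

Constraints 2, 4 do not hold.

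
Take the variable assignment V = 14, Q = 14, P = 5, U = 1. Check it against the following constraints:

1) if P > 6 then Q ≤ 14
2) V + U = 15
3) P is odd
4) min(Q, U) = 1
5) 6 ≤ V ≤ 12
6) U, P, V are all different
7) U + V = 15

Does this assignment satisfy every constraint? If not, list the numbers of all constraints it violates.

Constraint 5 is violated.

1) P = 5, not > 6; antecedent false, conditional vacuously true — holds.
2) V + U = 14 + 1 = 15 — holds.
3) P = 5 is odd — holds.
4) min(14, 1) = 1 — holds.
5) V = 14 is outside [6, 12] — fails.
6) values 1, 5, 14 are pairwise distinct — holds.
7) U + V = 1 + 14 = 15 — holds.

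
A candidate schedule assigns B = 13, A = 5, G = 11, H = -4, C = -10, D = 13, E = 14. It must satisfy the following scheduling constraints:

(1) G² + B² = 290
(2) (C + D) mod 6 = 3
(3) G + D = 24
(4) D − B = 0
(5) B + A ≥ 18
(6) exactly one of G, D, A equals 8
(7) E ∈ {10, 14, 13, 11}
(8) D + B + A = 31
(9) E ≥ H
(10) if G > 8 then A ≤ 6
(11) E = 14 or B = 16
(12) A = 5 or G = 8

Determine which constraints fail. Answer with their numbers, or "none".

(1) G² + B² = 11² + 13² = 121 + 169 = 290 — holds.
(2) C + D = 3; 3 mod 6 = 3 — holds.
(3) G + D = 11 + 13 = 24 — holds.
(4) D − B = 13 − 13 = 0 — holds.
(5) B + A = 13 + 5 = 18; 18 ≥ 18 — holds.
(6) G=11, D=13, A=5; 0 of them equal 8, not exactly one — does not hold.
(7) E = 14 is in {10, 14, 13, 11} — holds.
(8) D + B + A = 13 + 13 + 5 = 31 — holds.
(9) E = 14, H = -4; 14 ≥ -4 — holds.
(10) G = 11 > 8, so we need A ≤ 6; A = 5 ≤ 6 — holds.
(11) E = 14 = 14 (first disjunct) — holds.
(12) A = 5 = 5 (first disjunct) — holds.

Violated: 6.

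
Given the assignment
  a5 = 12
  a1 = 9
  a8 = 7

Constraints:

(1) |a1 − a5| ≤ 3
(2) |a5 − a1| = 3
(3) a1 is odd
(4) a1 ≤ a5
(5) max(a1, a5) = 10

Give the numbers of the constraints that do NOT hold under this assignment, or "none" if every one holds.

Constraint 5 does not hold.

(1) |9 − 12| = 3; 3 ≤ 3 — holds.
(2) |12 − 9| = 3 — holds.
(3) a1 = 9 is odd — holds.
(4) a1 = 9, a5 = 12; 9 ≤ 12 — holds.
(5) max(9, 12) = 12, not 10 — does not hold.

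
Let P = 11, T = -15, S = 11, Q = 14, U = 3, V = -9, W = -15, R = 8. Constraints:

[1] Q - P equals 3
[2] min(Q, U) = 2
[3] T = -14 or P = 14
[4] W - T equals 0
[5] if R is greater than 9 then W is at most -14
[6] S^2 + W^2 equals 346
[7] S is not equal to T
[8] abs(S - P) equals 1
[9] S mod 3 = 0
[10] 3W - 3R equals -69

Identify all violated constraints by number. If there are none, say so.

[1] Q - P = 14 - 11 = 3 — OK.
[2] min(14, 3) = 3, not 2 — violated.
[3] T = -15 ≠ -14 and P = 11 ≠ 14; both disjuncts false — violated.
[4] W - T = -15 - (-15) = 0 — OK.
[5] R = 8, not > 9; antecedent false, conditional vacuously true — OK.
[6] S^2 + W^2 = 11^2 + (-15)^2 = 121 + 225 = 346 — OK.
[7] S = 11, T = -15; distinct — OK.
[8] abs(11 - 11) = 0, not 1 — violated.
[9] 11 mod 3 = 2, not 0 — violated.
[10] 3W - 3R = 3(-15) - 3(8) = -69 — OK.

Constraints 2, 3, 8, and 9 are violated.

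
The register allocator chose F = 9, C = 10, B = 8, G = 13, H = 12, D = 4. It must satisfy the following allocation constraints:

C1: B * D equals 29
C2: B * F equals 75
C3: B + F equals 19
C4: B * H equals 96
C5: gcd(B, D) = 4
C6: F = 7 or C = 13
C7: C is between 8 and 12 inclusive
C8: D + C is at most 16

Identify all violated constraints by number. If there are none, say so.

No — constraints 1, 2, 3, and 6 are not satisfied.

C1: B * D = 8 * 4 = 32, not 29 — fails.
C2: B * F = 8 * 9 = 72, not 75 — fails.
C3: B + F = 8 + 9 = 17, not 19 — fails.
C4: B * H = 8 * 12 = 96 — holds.
C5: gcd(8, 4) = 4 — holds.
C6: F = 9 ≠ 7 and C = 10 ≠ 13; both disjuncts false — fails.
C7: C = 10 lies in [8, 12] — holds.
C8: D + C = 4 + 10 = 14; 14 ≤ 16 — holds.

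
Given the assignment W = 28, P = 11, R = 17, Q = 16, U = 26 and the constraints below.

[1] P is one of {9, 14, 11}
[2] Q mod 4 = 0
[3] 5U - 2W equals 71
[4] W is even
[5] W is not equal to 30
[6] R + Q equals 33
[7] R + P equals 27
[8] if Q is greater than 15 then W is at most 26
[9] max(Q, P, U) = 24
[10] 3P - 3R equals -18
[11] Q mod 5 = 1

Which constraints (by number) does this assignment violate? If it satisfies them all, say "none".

Constraints 3, 7, 8, 9 are violated.

[1] P = 11 is in {9, 14, 11} — holds.
[2] 16 mod 4 = 0 — holds.
[3] 5U - 2W = 5(26) - 2(28) = 74, not 71 — does not hold.
[4] W = 28 is even — holds.
[5] W = 28, and 28 ≠ 30 — holds.
[6] R + Q = 17 + 16 = 33 — holds.
[7] R + P = 17 + 11 = 28, not 27 — does not hold.
[8] Q = 16 > 15, so we need W ≤ 26; but W = 28 > 26 — does not hold.
[9] max(16, 11, 26) = 26, not 24 — does not hold.
[10] 3P - 3R = 3(11) - 3(17) = -18 — holds.
[11] 16 mod 5 = 1 — holds.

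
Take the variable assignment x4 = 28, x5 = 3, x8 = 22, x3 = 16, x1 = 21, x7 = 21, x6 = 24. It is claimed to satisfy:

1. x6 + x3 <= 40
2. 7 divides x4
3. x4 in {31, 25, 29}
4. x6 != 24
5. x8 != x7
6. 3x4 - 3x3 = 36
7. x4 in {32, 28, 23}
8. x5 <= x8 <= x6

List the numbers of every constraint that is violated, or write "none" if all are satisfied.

Constraints 3 and 4 are violated.

1. x6 + x3 = 24 + 16 = 40; 40 ≤ 40  true
2. 28 / 7 = 4, so 7 divides 28  true
3. x4 = 28 is not in {31, 25, 29}  false
4. x6 = 24, but 24 is required to differ  false
5. x8 = 22, x7 = 21; distinct  true
6. 3x4 - 3x3 = 3(28) - 3(16) = 36  true
7. x4 = 28 is in {32, 28, 23}  true
8. values 3 <= 22 <= 24  true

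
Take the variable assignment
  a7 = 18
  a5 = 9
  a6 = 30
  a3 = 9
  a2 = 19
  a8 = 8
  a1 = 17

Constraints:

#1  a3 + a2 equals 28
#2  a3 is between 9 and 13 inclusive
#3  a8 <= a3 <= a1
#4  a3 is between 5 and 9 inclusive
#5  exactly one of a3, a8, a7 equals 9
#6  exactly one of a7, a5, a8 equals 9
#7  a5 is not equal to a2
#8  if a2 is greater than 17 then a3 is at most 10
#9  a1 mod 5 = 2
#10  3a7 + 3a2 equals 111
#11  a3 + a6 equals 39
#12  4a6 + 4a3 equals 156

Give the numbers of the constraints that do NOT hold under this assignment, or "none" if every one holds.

#1 a3 + a2 = 9 + 19 = 28 — holds.
#2 a3 = 9 lies in [9, 13] — holds.
#3 values 8 <= 9 <= 17 — holds.
#4 a3 = 9 lies in [5, 9] — holds.
#5 a3=9, a8=8, a7=18; 1 of them equals 9 — holds.
#6 a7=18, a5=9, a8=8; 1 of them equals 9 — holds.
#7 a5 = 9, a2 = 19; distinct — holds.
#8 a2 = 19 > 17, so we need a3 ≤ 10; a3 = 9 ≤ 10 — holds.
#9 17 mod 5 = 2 — holds.
#10 3a7 + 3a2 = 3(18) + 3(19) = 111 — holds.
#11 a3 + a6 = 9 + 30 = 39 — holds.
#12 4a6 + 4a3 = 4(30) + 4(9) = 156 — holds.

None — every constraint holds.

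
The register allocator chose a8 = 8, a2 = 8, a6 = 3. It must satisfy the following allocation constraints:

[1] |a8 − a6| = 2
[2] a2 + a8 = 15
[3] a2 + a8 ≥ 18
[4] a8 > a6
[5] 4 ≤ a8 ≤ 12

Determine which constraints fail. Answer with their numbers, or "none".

Violated: 1, 2, 3.

[1] |8 − 3| = 5, not 2 — violated.
[2] a2 + a8 = 8 + 8 = 16, not 15 — violated.
[3] a2 + a8 = 8 + 8 = 16; 16 < 18, bound 18 not met — violated.
[4] a8 = 8, a6 = 3; 8 > 3 — OK.
[5] a8 = 8 lies in [4, 12] — OK.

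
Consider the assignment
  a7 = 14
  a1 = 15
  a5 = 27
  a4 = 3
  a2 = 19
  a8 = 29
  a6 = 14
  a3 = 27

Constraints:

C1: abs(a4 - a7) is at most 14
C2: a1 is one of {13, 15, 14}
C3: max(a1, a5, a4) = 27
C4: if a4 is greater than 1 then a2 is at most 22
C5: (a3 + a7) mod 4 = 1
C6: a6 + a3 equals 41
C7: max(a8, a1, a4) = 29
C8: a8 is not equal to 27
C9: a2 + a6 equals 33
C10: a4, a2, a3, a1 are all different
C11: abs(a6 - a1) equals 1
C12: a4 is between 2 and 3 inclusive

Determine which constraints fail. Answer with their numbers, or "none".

The assignment satisfies every constraint.

C1: abs(3 - 14) = 11; 11 ≤ 14  yes
C2: a1 = 15 is in {13, 15, 14}  yes
C3: max(15, 27, 3) = 27  yes
C4: a4 = 3 > 1, so we need a2 ≤ 22; a2 = 19 ≤ 22  yes
C5: a3 + a7 = 41; 41 mod 4 = 1  yes
C6: a6 + a3 = 14 + 27 = 41  yes
C7: max(29, 15, 3) = 29  yes
C8: a8 = 29, and 29 ≠ 27  yes
C9: a2 + a6 = 19 + 14 = 33  yes
C10: values 3, 19, 27, 15 are pairwise distinct  yes
C11: abs(14 - 15) = 1  yes
C12: a4 = 3 lies in [2, 3]  yes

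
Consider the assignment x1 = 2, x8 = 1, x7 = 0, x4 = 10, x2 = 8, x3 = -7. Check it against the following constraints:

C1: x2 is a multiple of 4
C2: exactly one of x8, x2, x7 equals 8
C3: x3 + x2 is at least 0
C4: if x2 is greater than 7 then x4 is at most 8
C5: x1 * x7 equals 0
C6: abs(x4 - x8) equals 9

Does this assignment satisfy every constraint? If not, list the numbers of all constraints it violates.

C1: 8 / 4 = 2, so 4 divides 8  yes
C2: x8=1, x2=8, x7=0; 1 of them equals 8  yes
C3: x3 + x2 = -7 + 8 = 1; 1 ≥ 0  yes
C4: x2 = 8 > 7, so we need x4 ≤ 8; but x4 = 10 > 8  no
C5: x1 * x7 = 2 * 0 = 0  yes
C6: abs(10 - 1) = 9  yes

The assignment fails constraint 4.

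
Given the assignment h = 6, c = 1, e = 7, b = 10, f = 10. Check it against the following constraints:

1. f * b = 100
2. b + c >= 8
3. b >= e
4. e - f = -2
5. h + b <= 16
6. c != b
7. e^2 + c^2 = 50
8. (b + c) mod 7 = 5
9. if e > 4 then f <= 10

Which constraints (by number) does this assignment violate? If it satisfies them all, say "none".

1. f * b = 10 * 10 = 100 — OK.
2. b + c = 10 + 1 = 11; 11 ≥ 8 — OK.
3. b = 10, e = 7; 10 ≥ 7 — OK.
4. e - f = 7 - 10 = -3, not -2 — violated.
5. h + b = 6 + 10 = 16; 16 ≤ 16 — OK.
6. c = 1, b = 10; distinct — OK.
7. e^2 + c^2 = 7^2 + 1^2 = 49 + 1 = 50 — OK.
8. b + c = 11; 11 mod 7 = 4, not 5 — violated.
9. e = 7 > 4, so we need f ≤ 10; f = 10 ≤ 10 — OK.

Constraints 4, 8 are violated.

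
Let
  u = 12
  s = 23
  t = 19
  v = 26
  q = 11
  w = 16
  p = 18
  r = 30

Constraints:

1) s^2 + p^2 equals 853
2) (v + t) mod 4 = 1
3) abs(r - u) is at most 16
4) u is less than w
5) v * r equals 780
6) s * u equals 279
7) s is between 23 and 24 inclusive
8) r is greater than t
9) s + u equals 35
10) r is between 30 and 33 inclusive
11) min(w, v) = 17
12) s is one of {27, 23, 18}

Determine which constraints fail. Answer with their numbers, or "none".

No — constraints 3, 6, and 11 are not satisfied.

1) s^2 + p^2 = 23^2 + 18^2 = 529 + 324 = 853 — satisfied.
2) v + t = 45; 45 mod 4 = 1 — satisfied.
3) abs(30 - 12) = 18; 18 > 16, exceeds bound 16 — violated.
4) u = 12, w = 16; 12 < 16 — satisfied.
5) v * r = 26 * 30 = 780 — satisfied.
6) s * u = 23 * 12 = 276, not 279 — violated.
7) s = 23 lies in [23, 24] — satisfied.
8) r = 30, t = 19; 30 > 19 — satisfied.
9) s + u = 23 + 12 = 35 — satisfied.
10) r = 30 lies in [30, 33] — satisfied.
11) min(16, 26) = 16, not 17 — violated.
12) s = 23 is in {27, 23, 18} — satisfied.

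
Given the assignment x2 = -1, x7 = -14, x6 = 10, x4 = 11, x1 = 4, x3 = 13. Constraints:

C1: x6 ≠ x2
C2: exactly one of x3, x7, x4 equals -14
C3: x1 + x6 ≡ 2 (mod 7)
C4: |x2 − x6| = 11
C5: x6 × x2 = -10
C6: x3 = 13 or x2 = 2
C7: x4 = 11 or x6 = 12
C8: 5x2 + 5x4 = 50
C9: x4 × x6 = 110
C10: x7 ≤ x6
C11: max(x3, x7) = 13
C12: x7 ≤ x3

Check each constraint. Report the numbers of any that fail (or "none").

Constraint 3 is violated.

C1: x6 = 10, x2 = -1; distinct — holds.
C2: x3=13, x7=-14, x4=11; 1 of them equals -14 — holds.
C3: x1 + x6 = 14; 14 mod 7 = 0, not 2 — does not hold.
C4: |-1 − 10| = 11 — holds.
C5: x6 × x2 = 10 × (-1) = -10 — holds.
C6: x3 = 13 = 13 (first disjunct) — holds.
C7: x4 = 11 = 11 (first disjunct) — holds.
C8: 5x2 + 5x4 = 5(-1) + 5(11) = 50 — holds.
C9: x4 × x6 = 11 × 10 = 110 — holds.
C10: x7 = -14, x6 = 10; -14 ≤ 10 — holds.
C11: max(13, -14) = 13 — holds.
C12: x7 = -14, x3 = 13; -14 ≤ 13 — holds.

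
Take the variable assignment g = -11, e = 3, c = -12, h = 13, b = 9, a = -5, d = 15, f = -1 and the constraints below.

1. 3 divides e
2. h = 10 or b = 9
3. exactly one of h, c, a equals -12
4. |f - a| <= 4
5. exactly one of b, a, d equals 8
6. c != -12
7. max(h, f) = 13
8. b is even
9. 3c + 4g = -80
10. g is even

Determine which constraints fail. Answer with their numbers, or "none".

Constraints 5, 6, 8, and 10 do not hold.

1. 3 / 3 = 1, so 3 divides 3  true
2. h = 13 ≠ 10, but b = 9 = 9 (second disjunct)  true
3. h=13, c=-12, a=-5; 1 of them equals -12  true
4. |-1 - (-5)| = 4; 4 ≤ 4  true
5. b=9, a=-5, d=15; 0 of them equal 8, not exactly one  false
6. c = -12, but -12 is required to differ  false
7. max(13, -1) = 13  true
8. b = 9 is odd  false
9. 3c + 4g = 3(-12) + 4(-11) = -80  true
10. g = -11 is odd  false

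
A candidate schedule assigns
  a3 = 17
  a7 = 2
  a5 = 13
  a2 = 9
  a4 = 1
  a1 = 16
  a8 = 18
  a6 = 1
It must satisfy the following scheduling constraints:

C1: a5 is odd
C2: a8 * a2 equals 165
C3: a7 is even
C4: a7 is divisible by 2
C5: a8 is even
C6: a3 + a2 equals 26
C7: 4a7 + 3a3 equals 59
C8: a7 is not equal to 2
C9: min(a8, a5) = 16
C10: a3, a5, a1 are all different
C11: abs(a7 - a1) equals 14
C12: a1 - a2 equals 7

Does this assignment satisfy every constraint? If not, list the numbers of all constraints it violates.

Constraints 2, 8, 9 do not hold.

C1: a5 = 13 is odd  yes
C2: a8 * a2 = 18 * 9 = 162, not 165  no
C3: a7 = 2 is even  yes
C4: 2 / 2 = 1, so 2 divides 2  yes
C5: a8 = 18 is even  yes
C6: a3 + a2 = 17 + 9 = 26  yes
C7: 4a7 + 3a3 = 4(2) + 3(17) = 59  yes
C8: a7 = 2, but 2 is required to differ  no
C9: min(18, 13) = 13, not 16  no
C10: values 17, 13, 16 are pairwise distinct  yes
C11: abs(2 - 16) = 14  yes
C12: a1 - a2 = 16 - 9 = 7  yes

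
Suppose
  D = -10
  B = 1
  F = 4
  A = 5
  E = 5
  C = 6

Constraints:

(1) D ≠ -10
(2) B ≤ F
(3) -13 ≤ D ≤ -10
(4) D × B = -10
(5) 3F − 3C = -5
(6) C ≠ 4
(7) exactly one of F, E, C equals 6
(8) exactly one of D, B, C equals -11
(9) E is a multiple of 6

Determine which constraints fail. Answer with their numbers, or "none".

The assignment fails constraints 1, 5, 8, 9.

(1) D = -10, but -10 is required to differ — fails.
(2) B = 1, F = 4; 1 ≤ 4 — holds.
(3) D = -10 lies in [-13, -10] — holds.
(4) D × B = -10 × 1 = -10 — holds.
(5) 3F − 3C = 3(4) − 3(6) = -6, not -5 — fails.
(6) C = 6, and 6 ≠ 4 — holds.
(7) F=4, E=5, C=6; 1 of them equals 6 — holds.
(8) D=-10, B=1, C=6; 0 of them equal -11, not exactly one — fails.
(9) 5 = 6×0 + 5, so 6 does not divide 5 — fails.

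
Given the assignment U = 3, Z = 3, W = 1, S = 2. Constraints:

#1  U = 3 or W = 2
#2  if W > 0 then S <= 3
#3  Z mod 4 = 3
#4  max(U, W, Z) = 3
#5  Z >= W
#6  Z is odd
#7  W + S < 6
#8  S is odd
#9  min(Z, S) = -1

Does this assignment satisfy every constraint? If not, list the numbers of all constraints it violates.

#1 U = 3 = 3 (first disjunct) — satisfied.
#2 W = 1 > 0, so we need S ≤ 3; S = 2 ≤ 3 — satisfied.
#3 3 mod 4 = 3 — satisfied.
#4 max(3, 1, 3) = 3 — satisfied.
#5 Z = 3, W = 1; 3 ≥ 1 — satisfied.
#6 Z = 3 is odd — satisfied.
#7 W + S = 1 + 2 = 3; 3 < 6 — satisfied.
#8 S = 2 is even — violated.
#9 min(3, 2) = 2, not -1 — violated.

Constraints 8 and 9 do not hold.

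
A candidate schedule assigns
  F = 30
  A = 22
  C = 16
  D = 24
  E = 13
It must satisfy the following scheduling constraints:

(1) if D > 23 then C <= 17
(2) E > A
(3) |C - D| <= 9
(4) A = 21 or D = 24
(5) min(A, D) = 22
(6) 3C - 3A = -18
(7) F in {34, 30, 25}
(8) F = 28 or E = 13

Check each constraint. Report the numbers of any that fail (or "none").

Violated: 2.

(1) D = 24 > 23, so we need C ≤ 17; C = 16 ≤ 17  yes
(2) E = 13, A = 22; 13 ≤ 22 (want >)  no
(3) |16 - 24| = 8; 8 ≤ 9  yes
(4) A = 22 ≠ 21, but D = 24 = 24 (second disjunct)  yes
(5) min(22, 24) = 22  yes
(6) 3C - 3A = 3(16) - 3(22) = -18  yes
(7) F = 30 is in {34, 30, 25}  yes
(8) F = 30 ≠ 28, but E = 13 = 13 (second disjunct)  yes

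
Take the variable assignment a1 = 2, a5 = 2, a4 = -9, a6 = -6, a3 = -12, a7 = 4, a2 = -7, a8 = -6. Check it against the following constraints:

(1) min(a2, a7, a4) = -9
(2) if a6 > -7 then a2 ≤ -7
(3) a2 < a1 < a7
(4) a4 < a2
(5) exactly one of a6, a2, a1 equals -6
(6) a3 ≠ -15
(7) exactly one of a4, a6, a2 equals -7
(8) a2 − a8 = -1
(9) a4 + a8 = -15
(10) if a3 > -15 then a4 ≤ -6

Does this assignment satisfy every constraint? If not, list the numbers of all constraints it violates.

(1) min(-7, 4, -9) = -9  OK
(2) a6 = -6 > -7, so we need a2 ≤ -7; a2 = -7 ≤ -7  OK
(3) values -7 < 2 < 4  OK
(4) a4 = -9, a2 = -7; -9 < -7  OK
(5) a6=-6, a2=-7, a1=2; 1 of them equals -6  OK
(6) a3 = -12, and -12 ≠ -15  OK
(7) a4=-9, a6=-6, a2=-7; 1 of them equals -7  OK
(8) a2 − a8 = -7 − (-6) = -1  OK
(9) a4 + a8 = -9 + (-6) = -15  OK
(10) a3 = -12 > -15, so we need a4 ≤ -6; a4 = -9 ≤ -6  OK

All constraints are satisfied.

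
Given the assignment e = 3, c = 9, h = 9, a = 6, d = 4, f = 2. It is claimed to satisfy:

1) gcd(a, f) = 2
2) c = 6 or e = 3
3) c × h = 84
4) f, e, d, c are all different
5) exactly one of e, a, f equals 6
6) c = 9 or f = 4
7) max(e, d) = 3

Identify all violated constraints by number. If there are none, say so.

1) gcd(6, 2) = 2 — holds.
2) c = 9 ≠ 6, but e = 3 = 3 (second disjunct) — holds.
3) c × h = 9 × 9 = 81, not 84 — does not hold.
4) values 2, 3, 4, 9 are pairwise distinct — holds.
5) e=3, a=6, f=2; 1 of them equals 6 — holds.
6) c = 9 = 9 (first disjunct) — holds.
7) max(3, 4) = 4, not 3 — does not hold.

Constraints 3 and 7 are violated.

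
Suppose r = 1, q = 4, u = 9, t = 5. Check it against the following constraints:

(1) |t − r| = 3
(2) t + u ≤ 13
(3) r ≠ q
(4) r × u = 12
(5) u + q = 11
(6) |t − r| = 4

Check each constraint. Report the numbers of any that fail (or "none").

Constraints 1, 2, 4, and 5 do not hold.

(1) |5 − 1| = 4, not 3  ✘
(2) t + u = 5 + 9 = 14; 14 > 13, bound 13 not met  ✘
(3) r = 1, q = 4; distinct  ✔
(4) r × u = 1 × 9 = 9, not 12  ✘
(5) u + q = 9 + 4 = 13, not 11  ✘
(6) |5 − 1| = 4  ✔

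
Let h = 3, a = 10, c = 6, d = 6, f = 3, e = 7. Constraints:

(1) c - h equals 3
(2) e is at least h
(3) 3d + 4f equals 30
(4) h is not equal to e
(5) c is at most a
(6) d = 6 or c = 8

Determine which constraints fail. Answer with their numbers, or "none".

(1) c - h = 6 - 3 = 3  holds
(2) e = 7, h = 3; 7 ≥ 3  holds
(3) 3d + 4f = 3(6) + 4(3) = 30  holds
(4) h = 3, e = 7; distinct  holds
(5) c = 6, a = 10; 6 ≤ 10  holds
(6) d = 6 = 6 (first disjunct)  holds

The assignment satisfies every constraint.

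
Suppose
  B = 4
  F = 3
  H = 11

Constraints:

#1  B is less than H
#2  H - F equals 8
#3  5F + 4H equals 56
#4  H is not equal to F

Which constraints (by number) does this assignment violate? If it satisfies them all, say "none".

#1 B = 4, H = 11; 4 < 11  ✓
#2 H - F = 11 - 3 = 8  ✓
#3 5F + 4H = 5(3) + 4(11) = 59, not 56  ✗
#4 H = 11, F = 3; distinct  ✓

Constraint 3 does not hold.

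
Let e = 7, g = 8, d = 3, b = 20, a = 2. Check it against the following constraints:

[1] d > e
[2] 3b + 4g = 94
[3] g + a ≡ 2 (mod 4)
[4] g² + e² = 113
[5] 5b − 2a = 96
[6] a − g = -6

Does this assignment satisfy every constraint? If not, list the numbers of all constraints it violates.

[1] d = 3, e = 7; 3 ≤ 7 (want >) — fails.
[2] 3b + 4g = 3(20) + 4(8) = 92, not 94 — fails.
[3] g + a = 10; 10 mod 4 = 2 — holds.
[4] g² + e² = 8² + 7² = 64 + 49 = 113 — holds.
[5] 5b − 2a = 5(20) − 2(2) = 96 — holds.
[6] a − g = 2 − 8 = -6 — holds.

The assignment fails constraints 1, 2.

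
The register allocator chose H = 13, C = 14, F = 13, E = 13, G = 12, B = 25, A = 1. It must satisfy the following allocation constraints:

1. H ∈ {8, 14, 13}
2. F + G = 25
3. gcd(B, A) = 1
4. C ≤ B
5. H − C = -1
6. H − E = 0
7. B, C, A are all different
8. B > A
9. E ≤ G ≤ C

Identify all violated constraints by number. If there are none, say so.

The assignment fails constraint 9.

1. H = 13 is in {8, 14, 13}  yes
2. F + G = 13 + 12 = 25  yes
3. gcd(25, 1) = 1  yes
4. C = 14, B = 25; 14 ≤ 25  yes
5. H − C = 13 − 14 = -1  yes
6. H − E = 13 − 13 = 0  yes
7. values 25, 14, 1 are pairwise distinct  yes
8. B = 25, A = 1; 25 > 1  yes
9. values 13, 12, 14; E = 13 is not ≤ G = 12  no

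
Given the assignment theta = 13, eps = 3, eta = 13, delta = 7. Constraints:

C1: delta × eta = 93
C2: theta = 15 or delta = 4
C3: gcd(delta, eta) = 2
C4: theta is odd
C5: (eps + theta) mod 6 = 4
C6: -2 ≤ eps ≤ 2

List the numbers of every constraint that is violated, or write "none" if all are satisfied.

C1: delta × eta = 7 × 13 = 91, not 93 — violated.
C2: theta = 13 ≠ 15 and delta = 7 ≠ 4; both disjuncts false — violated.
C3: gcd(7, 13) = 1, not 2 — violated.
C4: theta = 13 is odd — satisfied.
C5: eps + theta = 16; 16 mod 6 = 4 — satisfied.
C6: eps = 3 is outside [-2, 2] — violated.

Violated: 1, 2, 3, and 6.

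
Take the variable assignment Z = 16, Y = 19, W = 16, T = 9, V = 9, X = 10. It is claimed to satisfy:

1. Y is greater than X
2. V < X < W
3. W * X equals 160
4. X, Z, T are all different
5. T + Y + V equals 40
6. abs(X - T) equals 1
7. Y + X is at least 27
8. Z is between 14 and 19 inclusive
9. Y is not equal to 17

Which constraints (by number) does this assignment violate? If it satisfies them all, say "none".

Constraint 5 is violated.

1. Y = 19, X = 10; 19 > 10 — OK.
2. values 9 < 10 < 16 — OK.
3. W * X = 16 * 10 = 160 — OK.
4. values 10, 16, 9 are pairwise distinct — OK.
5. T + Y + V = 9 + 19 + 9 = 37, not 40 — violated.
6. abs(10 - 9) = 1 — OK.
7. Y + X = 19 + 10 = 29; 29 ≥ 27 — OK.
8. Z = 16 lies in [14, 19] — OK.
9. Y = 19, and 19 ≠ 17 — OK.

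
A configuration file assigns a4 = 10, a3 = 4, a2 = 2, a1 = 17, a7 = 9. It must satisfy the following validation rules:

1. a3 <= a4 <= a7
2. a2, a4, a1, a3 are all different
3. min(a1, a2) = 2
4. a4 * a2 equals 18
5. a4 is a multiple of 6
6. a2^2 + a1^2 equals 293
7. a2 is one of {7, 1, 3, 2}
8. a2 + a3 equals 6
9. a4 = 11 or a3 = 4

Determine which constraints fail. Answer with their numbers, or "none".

Constraints 1, 4, 5 do not hold.

1. values 4, 10, 9; a4 = 10 is not <= a7 = 9 — violated.
2. values 2, 10, 17, 4 are pairwise distinct — satisfied.
3. min(17, 2) = 2 — satisfied.
4. a4 * a2 = 10 * 2 = 20, not 18 — violated.
5. 10 = 6*1 + 4, so 6 does not divide 10 — violated.
6. a2^2 + a1^2 = 2^2 + 17^2 = 4 + 289 = 293 — satisfied.
7. a2 = 2 is in {7, 1, 3, 2} — satisfied.
8. a2 + a3 = 2 + 4 = 6 — satisfied.
9. a4 = 10 ≠ 11, but a3 = 4 = 4 (second disjunct) — satisfied.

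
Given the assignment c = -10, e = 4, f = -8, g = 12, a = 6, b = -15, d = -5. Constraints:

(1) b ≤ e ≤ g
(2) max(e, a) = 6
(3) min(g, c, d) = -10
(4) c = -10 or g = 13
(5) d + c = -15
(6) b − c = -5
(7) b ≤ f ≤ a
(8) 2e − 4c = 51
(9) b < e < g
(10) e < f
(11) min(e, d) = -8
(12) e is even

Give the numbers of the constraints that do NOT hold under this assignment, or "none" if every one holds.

Constraints 8, 10, 11 do not hold.

(1) values -15 ≤ 4 ≤ 12  OK
(2) max(4, 6) = 6  OK
(3) min(12, -10, -5) = -10  OK
(4) c = -10 = -10 (first disjunct)  OK
(5) d + c = -5 + (-10) = -15  OK
(6) b − c = -15 − (-10) = -5  OK
(7) values -15 ≤ -8 ≤ 6  OK
(8) 2e − 4c = 2(4) − 4(-10) = 48, not 51  FAIL
(9) values -15 < 4 < 12  OK
(10) e = 4, f = -8; 4 ≥ -8 (want <)  FAIL
(11) min(4, -5) = -5, not -8  FAIL
(12) e = 4 is even  OK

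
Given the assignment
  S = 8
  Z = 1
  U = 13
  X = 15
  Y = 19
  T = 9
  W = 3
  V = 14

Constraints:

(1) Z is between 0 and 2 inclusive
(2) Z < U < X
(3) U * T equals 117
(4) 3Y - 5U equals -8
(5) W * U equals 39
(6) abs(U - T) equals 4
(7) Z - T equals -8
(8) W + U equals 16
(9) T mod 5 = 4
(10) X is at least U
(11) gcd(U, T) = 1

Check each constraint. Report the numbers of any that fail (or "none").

(1) Z = 1 lies in [0, 2]  ✓
(2) values 1 < 13 < 15  ✓
(3) U * T = 13 * 9 = 117  ✓
(4) 3Y - 5U = 3(19) - 5(13) = -8  ✓
(5) W * U = 3 * 13 = 39  ✓
(6) abs(13 - 9) = 4  ✓
(7) Z - T = 1 - 9 = -8  ✓
(8) W + U = 3 + 13 = 16  ✓
(9) 9 mod 5 = 4  ✓
(10) X = 15, U = 13; 15 ≥ 13  ✓
(11) gcd(13, 9) = 1  ✓

No violations.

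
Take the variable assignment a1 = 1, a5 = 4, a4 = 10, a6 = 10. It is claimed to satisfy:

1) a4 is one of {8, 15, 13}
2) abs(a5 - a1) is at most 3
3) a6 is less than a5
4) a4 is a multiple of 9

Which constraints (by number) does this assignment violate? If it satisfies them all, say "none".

1) a4 = 10 is not in {8, 15, 13}  ✗
2) abs(4 - 1) = 3; 3 ≤ 3  ✓
3) a6 = 10, a5 = 4; 10 ≥ 4 (want <)  ✗
4) 10 = 9*1 + 1, so 9 does not divide 10  ✗

Constraints 1, 3, and 4 do not hold.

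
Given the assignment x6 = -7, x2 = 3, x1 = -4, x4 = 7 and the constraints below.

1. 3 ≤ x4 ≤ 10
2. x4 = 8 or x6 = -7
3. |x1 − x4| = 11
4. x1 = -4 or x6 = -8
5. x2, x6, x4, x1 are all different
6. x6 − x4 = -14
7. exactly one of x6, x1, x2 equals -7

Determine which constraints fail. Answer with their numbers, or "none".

The assignment satisfies every constraint.

1. x4 = 7 lies in [3, 10] — OK.
2. x4 = 7 ≠ 8, but x6 = -7 = -7 (second disjunct) — OK.
3. |-4 − 7| = 11 — OK.
4. x1 = -4 = -4 (first disjunct) — OK.
5. values 3, -7, 7, -4 are pairwise distinct — OK.
6. x6 − x4 = -7 − 7 = -14 — OK.
7. x6=-7, x1=-4, x2=3; 1 of them equals -7 — OK.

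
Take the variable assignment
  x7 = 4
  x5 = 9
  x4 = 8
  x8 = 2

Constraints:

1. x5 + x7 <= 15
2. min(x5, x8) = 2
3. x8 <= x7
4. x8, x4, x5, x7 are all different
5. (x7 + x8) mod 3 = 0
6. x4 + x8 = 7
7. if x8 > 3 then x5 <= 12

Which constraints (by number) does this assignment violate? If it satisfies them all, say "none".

1. x5 + x7 = 9 + 4 = 13; 13 ≤ 15 — OK.
2. min(9, 2) = 2 — OK.
3. x8 = 2, x7 = 4; 2 ≤ 4 — OK.
4. values 2, 8, 9, 4 are pairwise distinct — OK.
5. x7 + x8 = 6; 6 mod 3 = 0 — OK.
6. x4 + x8 = 8 + 2 = 10, not 7 — violated.
7. x8 = 2, not > 3; antecedent false, conditional vacuously true — OK.

Violated: 6.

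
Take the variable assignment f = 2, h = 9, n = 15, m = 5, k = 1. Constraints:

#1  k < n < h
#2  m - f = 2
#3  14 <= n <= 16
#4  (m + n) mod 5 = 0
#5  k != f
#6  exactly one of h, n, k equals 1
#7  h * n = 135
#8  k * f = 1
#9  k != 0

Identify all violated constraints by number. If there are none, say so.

Constraints 1, 2, and 8 do not hold.

#1 values 1, 15, 9; n = 15 is not < h = 9  ✗
#2 m - f = 5 - 2 = 3, not 2  ✗
#3 n = 15 lies in [14, 16]  ✓
#4 m + n = 20; 20 mod 5 = 0  ✓
#5 k = 1, f = 2; distinct  ✓
#6 h=9, n=15, k=1; 1 of them equals 1  ✓
#7 h * n = 9 * 15 = 135  ✓
#8 k * f = 1 * 2 = 2, not 1  ✗
#9 k = 1, and 1 ≠ 0  ✓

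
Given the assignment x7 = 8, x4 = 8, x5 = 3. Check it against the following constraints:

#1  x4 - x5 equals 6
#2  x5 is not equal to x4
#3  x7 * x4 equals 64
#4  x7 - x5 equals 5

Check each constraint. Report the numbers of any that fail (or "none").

The assignment fails constraint 1.

#1 x4 - x5 = 8 - 3 = 5, not 6 — fails.
#2 x5 = 3, x4 = 8; distinct — holds.
#3 x7 * x4 = 8 * 8 = 64 — holds.
#4 x7 - x5 = 8 - 3 = 5 — holds.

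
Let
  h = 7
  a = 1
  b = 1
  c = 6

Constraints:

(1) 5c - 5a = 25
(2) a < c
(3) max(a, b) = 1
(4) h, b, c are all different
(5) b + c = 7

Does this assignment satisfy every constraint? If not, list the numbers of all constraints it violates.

The assignment satisfies every constraint.

(1) 5c - 5a = 5(6) - 5(1) = 25  ✔
(2) a = 1, c = 6; 1 < 6  ✔
(3) max(1, 1) = 1  ✔
(4) values 7, 1, 6 are pairwise distinct  ✔
(5) b + c = 1 + 6 = 7  ✔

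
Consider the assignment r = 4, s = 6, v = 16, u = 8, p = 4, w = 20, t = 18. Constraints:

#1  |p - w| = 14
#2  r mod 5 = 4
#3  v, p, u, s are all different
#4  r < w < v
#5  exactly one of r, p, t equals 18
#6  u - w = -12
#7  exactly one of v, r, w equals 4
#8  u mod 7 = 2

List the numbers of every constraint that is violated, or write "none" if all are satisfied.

The assignment fails constraints 1, 4, 8.

#1 |4 - 20| = 16, not 14  FAIL
#2 4 mod 5 = 4  OK
#3 values 16, 4, 8, 6 are pairwise distinct  OK
#4 values 4, 20, 16; w = 20 is not < v = 16  FAIL
#5 r=4, p=4, t=18; 1 of them equals 18  OK
#6 u - w = 8 - 20 = -12  OK
#7 v=16, r=4, w=20; 1 of them equals 4  OK
#8 8 mod 7 = 1, not 2  FAIL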